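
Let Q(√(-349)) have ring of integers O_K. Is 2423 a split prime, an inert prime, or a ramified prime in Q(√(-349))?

remains prime (inert)

-349 mod 4 = 3, hence disc K = 4·(-349) = -1396 and O_K = ℤ[√-349].
Since gcd(2423, -1396) = 1 the prime 2423 does not ramify.
Euler's criterion: (-349)^1211 mod 2423 = 2422. Thus (-349|2423) = -1.
d is a non-residue mod p, hence 2423 remains inert in O_K.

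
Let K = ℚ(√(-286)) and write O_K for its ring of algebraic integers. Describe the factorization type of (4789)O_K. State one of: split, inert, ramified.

splits completely

-286 mod 4 = 2, hence disc K = 4·(-286) = -1144 and O_K = ℤ[√-286].
Since gcd(4789, -1144) = 1 the prime 4789 does not ramify.
Compute (-286/4789) via Euler: 4503^((4789-1)/2) mod 4789 = 1, so (-286/4789) = 1.
d is a quadratic residue mod p, hence 4789 splits in O_K.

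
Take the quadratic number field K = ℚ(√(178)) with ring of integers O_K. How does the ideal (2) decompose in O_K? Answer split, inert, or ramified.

ramifies in O_K

Since 178 ≢ 1 mod 4, the ring of integers is ℤ[√178] with discriminant 4·178 = 712.
disc(K) = 712 = 2·356, so p = 2 is ramified.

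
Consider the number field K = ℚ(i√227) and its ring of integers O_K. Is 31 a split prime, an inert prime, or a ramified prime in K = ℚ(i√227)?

-227 mod 4 = 1, hence disc K = -227 and O_K = ℤ[(1+√-227)/2].
disc(K) = -227 is not divisible by 31; 31 is unramified.
(-227/31) = 21^15 mod 31 = 30, giving Legendre symbol -1.
d is a non-residue mod p, hence 31 remains inert in O_K.

inert — (31) stays prime in O_K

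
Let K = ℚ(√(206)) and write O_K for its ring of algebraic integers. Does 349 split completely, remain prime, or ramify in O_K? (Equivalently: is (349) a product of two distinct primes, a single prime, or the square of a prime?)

206 mod 4 = 2, hence disc K = 4·206 = 824 and O_K = ℤ[√206].
349 ∤ 824, so 349 is unramified.
Legendre symbol by Euler's criterion: (206/349) ≡ 206^174 ≡ 1 (mod 349), i.e. (206/349) = 1.
Legendre symbol 1 ⇒ 349 is split.

split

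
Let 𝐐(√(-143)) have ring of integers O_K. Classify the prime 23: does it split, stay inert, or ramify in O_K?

split — (23) = 𝔭₁𝔭₂ with 𝔭₁ ≠ 𝔭₂

-143 mod 4 = 1, hence disc K = -143 and O_K = ℤ[(1+√-143)/2].
disc(K) = -143 is not divisible by 23; 23 is unramified.
Euler's criterion: (-143)^11 mod 23 = 1. Thus (-143|23) = 1.
(-143/23) = 1, so 23 splits.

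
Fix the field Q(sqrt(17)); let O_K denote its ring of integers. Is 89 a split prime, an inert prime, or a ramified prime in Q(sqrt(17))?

split — (89) = 𝔭₁𝔭₂ with 𝔭₁ ≠ 𝔭₂

17 mod 4 = 1, hence disc K = 17 and O_K = ℤ[(1+√17)/2].
Since gcd(89, 17) = 1 the prime 89 does not ramify.
Legendre symbol by Euler's criterion: (17/89) ≡ 17^44 ≡ 1 (mod 89), i.e. (17/89) = 1.
d is a quadratic residue mod p, hence 89 splits in O_K.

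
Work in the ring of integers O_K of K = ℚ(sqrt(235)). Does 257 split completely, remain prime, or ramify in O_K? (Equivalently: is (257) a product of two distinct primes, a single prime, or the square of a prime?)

257 splits in O_K

d = 235 ≡ 3 (mod 4), so O_K = ℤ[√235] and disc(K) = 4d = 940.
257 ∤ 940, so 257 is unramified.
Euler's criterion: 235^128 mod 257 = 1. Thus (235|257) = 1.
(235/257) = 1, so 257 splits.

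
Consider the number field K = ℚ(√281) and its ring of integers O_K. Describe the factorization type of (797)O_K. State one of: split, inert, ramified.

281 mod 4 = 1, hence disc K = 281 and O_K = ℤ[(1+√281)/2].
Since gcd(797, 281) = 1 the prime 797 does not ramify.
Compute (281/797) via Euler: 281^((797-1)/2) mod 797 = 796, so (281/797) = -1.
(281/797) = -1, so 797 is inert.

inert — (797) stays prime in O_K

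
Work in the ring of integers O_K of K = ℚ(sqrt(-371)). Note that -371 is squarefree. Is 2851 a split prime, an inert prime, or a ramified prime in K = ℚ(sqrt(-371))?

d = -371 ≡ 1 (mod 4), so O_K = ℤ[(1+√-371)/2] and disc(K) = d = -371.
Since gcd(2851, -371) = 1 the prime 2851 does not ramify.
(-371/2851) = 2480^1425 mod 2851 = 1, giving Legendre symbol 1.
Legendre symbol 1 ⇒ 2851 is split.

2851 splits in O_K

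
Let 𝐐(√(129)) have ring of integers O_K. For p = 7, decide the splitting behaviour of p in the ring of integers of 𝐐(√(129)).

Since 129 ≡ 1 mod 4, the ring of integers is ℤ[(1+√129)/2] with discriminant 129.
disc(K) = 129 is not divisible by 7; 7 is unramified.
Euler's criterion: 129^3 mod 7 = 6. Thus (129|7) = -1.
(129/7) = -1, so 7 is inert.

remains prime (inert)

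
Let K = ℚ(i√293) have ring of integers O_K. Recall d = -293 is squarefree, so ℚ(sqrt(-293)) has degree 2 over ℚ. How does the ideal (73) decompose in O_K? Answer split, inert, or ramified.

Since -293 ≢ 1 mod 4, the ring of integers is ℤ[√-293] with discriminant 4·(-293) = -1172.
73 ∤ -1172, so 73 is unramified.
(-293/73) = 72^36 mod 73 = 1, giving Legendre symbol 1.
(-293/73) = 1, so 73 splits.

split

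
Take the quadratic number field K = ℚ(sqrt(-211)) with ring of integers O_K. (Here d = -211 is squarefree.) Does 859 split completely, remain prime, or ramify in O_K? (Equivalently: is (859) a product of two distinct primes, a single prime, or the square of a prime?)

remains prime (inert)

-211 mod 4 = 1, hence disc K = -211 and O_K = ℤ[(1+√-211)/2].
Since gcd(859, -211) = 1 the prime 859 does not ramify.
Legendre symbol by Euler's criterion: (-211/859) ≡ (-211)^429 ≡ 858 (mod 859), i.e. (-211/859) = -1.
d is a non-residue mod p, hence 859 remains inert in O_K.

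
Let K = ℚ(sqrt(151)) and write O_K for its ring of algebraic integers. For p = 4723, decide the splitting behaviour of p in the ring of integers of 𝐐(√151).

d = 151 ≡ 3 (mod 4), so O_K = ℤ[√151] and disc(K) = 4d = 604.
4723 ∤ 604, so 4723 is unramified.
Legendre symbol by Euler's criterion: (151/4723) ≡ 151^2361 ≡ 4722 (mod 4723), i.e. (151/4723) = -1.
(151/4723) = -1, so 4723 is inert.

inert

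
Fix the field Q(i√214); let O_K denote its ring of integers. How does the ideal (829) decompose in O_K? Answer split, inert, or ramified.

d = -214 ≡ 2 (mod 4), so O_K = ℤ[√-214] and disc(K) = 4d = -856.
disc(K) = -856 is not divisible by 829; 829 is unramified.
(-214/829) = 615^414 mod 829 = 1, giving Legendre symbol 1.
d is a quadratic residue mod p, hence 829 splits in O_K.

split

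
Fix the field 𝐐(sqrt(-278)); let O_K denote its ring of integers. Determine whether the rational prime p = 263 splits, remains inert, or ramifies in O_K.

-278 mod 4 = 2, hence disc K = 4·(-278) = -1112 and O_K = ℤ[√-278].
disc(K) = -1112 is not divisible by 263; 263 is unramified.
Euler's criterion: (-278)^131 mod 263 = 1. Thus (-278|263) = 1.
(-278/263) = 1, so 263 splits.

splits completely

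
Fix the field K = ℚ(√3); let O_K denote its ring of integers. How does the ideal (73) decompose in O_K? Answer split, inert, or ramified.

splits completely

3 mod 4 = 3, hence disc K = 4·3 = 12 and O_K = ℤ[√3].
73 ∤ 12, so 73 is unramified.
Legendre symbol by Euler's criterion: (3/73) ≡ 3^36 ≡ 1 (mod 73), i.e. (3/73) = 1.
(3/73) = 1, so 73 splits.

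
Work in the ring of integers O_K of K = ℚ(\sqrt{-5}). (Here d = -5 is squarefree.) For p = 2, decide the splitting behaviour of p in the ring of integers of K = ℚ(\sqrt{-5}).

Since -5 ≢ 1 mod 4, the ring of integers is ℤ[√-5] with discriminant 4·(-5) = -20.
disc(K) = -20 = 2·(-10), so p = 2 is ramified.

ramifies in O_K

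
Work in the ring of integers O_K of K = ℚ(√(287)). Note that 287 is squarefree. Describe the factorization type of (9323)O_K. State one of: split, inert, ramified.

9323 splits in O_K

287 mod 4 = 3, hence disc K = 4·287 = 1148 and O_K = ℤ[√287].
9323 ∤ 1148, so 9323 is unramified.
Euler's criterion: 287^4661 mod 9323 = 1. Thus (287|9323) = 1.
(287/9323) = 1, so 9323 splits.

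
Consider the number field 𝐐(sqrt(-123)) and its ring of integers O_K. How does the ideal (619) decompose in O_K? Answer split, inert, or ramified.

split — (619) = 𝔭₁𝔭₂ with 𝔭₁ ≠ 𝔭₂

d = -123 ≡ 1 (mod 4), so O_K = ℤ[(1+√-123)/2] and disc(K) = d = -123.
disc(K) = -123 is not divisible by 619; 619 is unramified.
Legendre symbol by Euler's criterion: (-123/619) ≡ (-123)^309 ≡ 1 (mod 619), i.e. (-123/619) = 1.
Legendre symbol 1 ⇒ 619 is split.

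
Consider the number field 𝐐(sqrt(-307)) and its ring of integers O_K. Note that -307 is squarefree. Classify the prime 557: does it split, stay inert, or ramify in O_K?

-307 mod 4 = 1, hence disc K = -307 and O_K = ℤ[(1+√-307)/2].
557 ∤ -307, so 557 is unramified.
Legendre symbol by Euler's criterion: (-307/557) ≡ (-307)^278 ≡ 1 (mod 557), i.e. (-307/557) = 1.
(-307/557) = 1, so 557 splits.

split — (557) = 𝔭₁𝔭₂ with 𝔭₁ ≠ 𝔭₂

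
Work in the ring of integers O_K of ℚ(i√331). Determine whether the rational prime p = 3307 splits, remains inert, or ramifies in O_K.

split — (3307) = 𝔭₁𝔭₂ with 𝔭₁ ≠ 𝔭₂

Since -331 ≡ 1 mod 4, the ring of integers is ℤ[(1+√-331)/2] with discriminant -331.
3307 ∤ -331, so 3307 is unramified.
Legendre symbol by Euler's criterion: (-331/3307) ≡ (-331)^1653 ≡ 1 (mod 3307), i.e. (-331/3307) = 1.
d is a quadratic residue mod p, hence 3307 splits in O_K.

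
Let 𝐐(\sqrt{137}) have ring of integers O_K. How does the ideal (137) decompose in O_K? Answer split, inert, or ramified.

ramified — (137) = 𝔭²

d = 137 ≡ 1 (mod 4), so O_K = ℤ[(1+√137)/2] and disc(K) = d = 137.
137 divides disc(K) = 137, so 137 ramifies.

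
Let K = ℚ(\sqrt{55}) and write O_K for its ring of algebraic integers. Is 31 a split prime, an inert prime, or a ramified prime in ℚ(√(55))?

55 mod 4 = 3, hence disc K = 4·55 = 220 and O_K = ℤ[√55].
31 ∤ 220, so 31 is unramified.
Euler's criterion: 55^15 mod 31 = 30. Thus (55|31) = -1.
d is a non-residue mod p, hence 31 remains inert in O_K.

p is inert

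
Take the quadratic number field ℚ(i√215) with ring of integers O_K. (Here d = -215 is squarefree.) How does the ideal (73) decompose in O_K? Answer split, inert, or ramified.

Since -215 ≡ 1 mod 4, the ring of integers is ℤ[(1+√-215)/2] with discriminant -215.
Since gcd(73, -215) = 1 the prime 73 does not ramify.
(-215/73) = 4^36 mod 73 = 1, giving Legendre symbol 1.
d is a quadratic residue mod p, hence 73 splits in O_K.

p splits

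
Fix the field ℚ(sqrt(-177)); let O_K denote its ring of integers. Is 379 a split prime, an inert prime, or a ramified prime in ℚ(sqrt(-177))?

inert — (379) stays prime in O_K

d = -177 ≡ 3 (mod 4), so O_K = ℤ[√-177] and disc(K) = 4d = -708.
Since gcd(379, -708) = 1 the prime 379 does not ramify.
Compute (-177/379) via Euler: 202^((379-1)/2) mod 379 = 378, so (-177/379) = -1.
Legendre symbol -1 ⇒ 379 is inert.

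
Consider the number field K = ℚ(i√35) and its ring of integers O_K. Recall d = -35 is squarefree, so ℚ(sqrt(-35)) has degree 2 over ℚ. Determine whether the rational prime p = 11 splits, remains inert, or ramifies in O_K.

-35 mod 4 = 1, hence disc K = -35 and O_K = ℤ[(1+√-35)/2].
Since gcd(11, -35) = 1 the prime 11 does not ramify.
Euler's criterion: (-35)^5 mod 11 = 1. Thus (-35|11) = 1.
d is a quadratic residue mod p, hence 11 splits in O_K.

split — (11) = 𝔭₁𝔭₂ with 𝔭₁ ≠ 𝔭₂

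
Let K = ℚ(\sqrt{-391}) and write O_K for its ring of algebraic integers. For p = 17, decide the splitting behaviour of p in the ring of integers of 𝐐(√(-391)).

d = -391 ≡ 1 (mod 4), so O_K = ℤ[(1+√-391)/2] and disc(K) = d = -391.
17 divides disc(K) = -391, so 17 ramifies.

ramified — (17) = 𝔭²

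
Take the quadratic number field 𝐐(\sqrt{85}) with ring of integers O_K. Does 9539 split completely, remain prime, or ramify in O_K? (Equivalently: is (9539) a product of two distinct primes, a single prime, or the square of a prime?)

d = 85 ≡ 1 (mod 4), so O_K = ℤ[(1+√85)/2] and disc(K) = d = 85.
Since gcd(9539, 85) = 1 the prime 9539 does not ramify.
Compute (85/9539) via Euler: 85^((9539-1)/2) mod 9539 = 1, so (85/9539) = 1.
(85/9539) = 1, so 9539 splits.

split — (9539) = 𝔭₁𝔭₂ with 𝔭₁ ≠ 𝔭₂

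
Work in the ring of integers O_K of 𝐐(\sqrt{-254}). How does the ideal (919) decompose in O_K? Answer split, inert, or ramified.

Since -254 ≢ 1 mod 4, the ring of integers is ℤ[√-254] with discriminant 4·(-254) = -1016.
919 ∤ -1016, so 919 is unramified.
(-254/919) = 665^459 mod 919 = 1, giving Legendre symbol 1.
(-254/919) = 1, so 919 splits.

splits completely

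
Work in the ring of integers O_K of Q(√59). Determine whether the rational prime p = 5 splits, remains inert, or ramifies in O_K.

d = 59 ≡ 3 (mod 4), so O_K = ℤ[√59] and disc(K) = 4d = 236.
disc(K) = 236 is not divisible by 5; 5 is unramified.
Legendre symbol by Euler's criterion: (59/5) ≡ 59^2 ≡ 1 (mod 5), i.e. (59/5) = 1.
Legendre symbol 1 ⇒ 5 is split.

split — (5) = 𝔭₁𝔭₂ with 𝔭₁ ≠ 𝔭₂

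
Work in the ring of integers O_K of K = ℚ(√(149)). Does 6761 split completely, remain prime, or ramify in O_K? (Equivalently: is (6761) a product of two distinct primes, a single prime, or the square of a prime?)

6761 remains inert

Since 149 ≡ 1 mod 4, the ring of integers is ℤ[(1+√149)/2] with discriminant 149.
6761 ∤ 149, so 6761 is unramified.
Legendre symbol by Euler's criterion: (149/6761) ≡ 149^3380 ≡ 6760 (mod 6761), i.e. (149/6761) = -1.
Legendre symbol -1 ⇒ 6761 is inert.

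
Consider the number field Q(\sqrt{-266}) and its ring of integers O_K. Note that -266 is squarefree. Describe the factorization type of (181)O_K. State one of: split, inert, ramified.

-266 mod 4 = 2, hence disc K = 4·(-266) = -1064 and O_K = ℤ[√-266].
181 ∤ -1064, so 181 is unramified.
(-266/181) = 96^90 mod 181 = 180, giving Legendre symbol -1.
(-266/181) = -1, so 181 is inert.

inert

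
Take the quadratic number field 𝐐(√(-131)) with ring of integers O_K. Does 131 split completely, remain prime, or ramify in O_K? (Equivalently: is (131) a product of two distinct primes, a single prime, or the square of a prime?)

d = -131 ≡ 1 (mod 4), so O_K = ℤ[(1+√-131)/2] and disc(K) = d = -131.
131 divides disc(K) = -131, so 131 ramifies.

ramifies in O_K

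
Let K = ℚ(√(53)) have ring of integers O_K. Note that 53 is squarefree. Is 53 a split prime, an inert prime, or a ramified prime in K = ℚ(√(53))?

ramified — (53) = 𝔭²

53 mod 4 = 1, hence disc K = 53 and O_K = ℤ[(1+√53)/2].
53 divides disc(K) = 53, so 53 ramifies.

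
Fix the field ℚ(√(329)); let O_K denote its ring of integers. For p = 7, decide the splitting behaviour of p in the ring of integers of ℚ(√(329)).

d = 329 ≡ 1 (mod 4), so O_K = ℤ[(1+√329)/2] and disc(K) = d = 329.
7 divides disc(K) = 329, so 7 ramifies.

p ramifies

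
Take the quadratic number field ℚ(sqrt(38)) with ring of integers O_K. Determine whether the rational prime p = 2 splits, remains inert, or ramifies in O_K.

ramified — (2) = 𝔭²

38 mod 4 = 2, hence disc K = 4·38 = 152 and O_K = ℤ[√38].
2 divides disc(K) = 152, so 2 ramifies.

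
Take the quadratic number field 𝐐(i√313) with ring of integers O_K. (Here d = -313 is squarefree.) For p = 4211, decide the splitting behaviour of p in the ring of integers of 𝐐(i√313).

inert

d = -313 ≡ 3 (mod 4), so O_K = ℤ[√-313] and disc(K) = 4d = -1252.
disc(K) = -1252 is not divisible by 4211; 4211 is unramified.
Euler's criterion: (-313)^2105 mod 4211 = 4210. Thus (-313|4211) = -1.
(-313/4211) = -1, so 4211 is inert.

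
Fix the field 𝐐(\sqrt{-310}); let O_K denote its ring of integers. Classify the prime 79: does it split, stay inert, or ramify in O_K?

-310 mod 4 = 2, hence disc K = 4·(-310) = -1240 and O_K = ℤ[√-310].
Since gcd(79, -1240) = 1 the prime 79 does not ramify.
Compute (-310/79) via Euler: 6^((79-1)/2) mod 79 = 78, so (-310/79) = -1.
(-310/79) = -1, so 79 is inert.

remains prime (inert)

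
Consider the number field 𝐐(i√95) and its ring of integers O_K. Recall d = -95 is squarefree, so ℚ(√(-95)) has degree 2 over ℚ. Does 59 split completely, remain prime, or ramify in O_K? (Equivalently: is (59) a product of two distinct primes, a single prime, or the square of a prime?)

Since -95 ≡ 1 mod 4, the ring of integers is ℤ[(1+√-95)/2] with discriminant -95.
disc(K) = -95 is not divisible by 59; 59 is unramified.
Euler's criterion: (-95)^29 mod 59 = 58. Thus (-95|59) = -1.
Legendre symbol -1 ⇒ 59 is inert.

remains prime (inert)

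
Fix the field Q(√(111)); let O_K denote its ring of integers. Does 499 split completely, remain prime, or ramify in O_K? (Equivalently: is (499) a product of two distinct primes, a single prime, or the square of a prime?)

p splits

Since 111 ≢ 1 mod 4, the ring of integers is ℤ[√111] with discriminant 4·111 = 444.
disc(K) = 444 is not divisible by 499; 499 is unramified.
Compute (111/499) via Euler: 111^((499-1)/2) mod 499 = 1, so (111/499) = 1.
(111/499) = 1, so 499 splits.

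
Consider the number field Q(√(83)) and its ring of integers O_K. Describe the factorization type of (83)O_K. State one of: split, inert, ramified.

Since 83 ≢ 1 mod 4, the ring of integers is ℤ[√83] with discriminant 4·83 = 332.
Ramification test: 83 | 332. The prime 83 ramifies in K.

ramifies in O_K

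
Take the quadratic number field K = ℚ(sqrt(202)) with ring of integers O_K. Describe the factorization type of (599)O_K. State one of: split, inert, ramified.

inert

202 mod 4 = 2, hence disc K = 4·202 = 808 and O_K = ℤ[√202].
disc(K) = 808 is not divisible by 599; 599 is unramified.
Legendre symbol by Euler's criterion: (202/599) ≡ 202^299 ≡ 598 (mod 599), i.e. (202/599) = -1.
d is a non-residue mod p, hence 599 remains inert in O_K.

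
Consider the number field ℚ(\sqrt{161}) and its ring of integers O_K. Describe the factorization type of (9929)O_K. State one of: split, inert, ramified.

9929 remains inert

Since 161 ≡ 1 mod 4, the ring of integers is ℤ[(1+√161)/2] with discriminant 161.
disc(K) = 161 is not divisible by 9929; 9929 is unramified.
Legendre symbol by Euler's criterion: (161/9929) ≡ 161^4964 ≡ 9928 (mod 9929), i.e. (161/9929) = -1.
Legendre symbol -1 ⇒ 9929 is inert.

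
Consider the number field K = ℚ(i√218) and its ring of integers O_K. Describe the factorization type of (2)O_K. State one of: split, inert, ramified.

Since -218 ≢ 1 mod 4, the ring of integers is ℤ[√-218] with discriminant 4·(-218) = -872.
2 divides disc(K) = -872, so 2 ramifies.

ramified — (2) = 𝔭²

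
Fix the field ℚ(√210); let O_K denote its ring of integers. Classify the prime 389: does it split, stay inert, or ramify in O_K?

Since 210 ≢ 1 mod 4, the ring of integers is ℤ[√210] with discriminant 4·210 = 840.
disc(K) = 840 is not divisible by 389; 389 is unramified.
Euler's criterion: 210^194 mod 389 = 1. Thus (210|389) = 1.
Legendre symbol 1 ⇒ 389 is split.

p splits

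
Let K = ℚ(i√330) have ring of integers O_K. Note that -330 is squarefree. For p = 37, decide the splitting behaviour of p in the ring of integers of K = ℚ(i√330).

split

-330 mod 4 = 2, hence disc K = 4·(-330) = -1320 and O_K = ℤ[√-330].
37 ∤ -1320, so 37 is unramified.
Compute (-330/37) via Euler: 3^((37-1)/2) mod 37 = 1, so (-330/37) = 1.
d is a quadratic residue mod p, hence 37 splits in O_K.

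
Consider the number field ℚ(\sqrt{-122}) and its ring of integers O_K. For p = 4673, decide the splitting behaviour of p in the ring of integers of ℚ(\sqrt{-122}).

d = -122 ≡ 2 (mod 4), so O_K = ℤ[√-122] and disc(K) = 4d = -488.
4673 ∤ -488, so 4673 is unramified.
Compute (-122/4673) via Euler: 4551^((4673-1)/2) mod 4673 = 4672, so (-122/4673) = -1.
d is a non-residue mod p, hence 4673 remains inert in O_K.

inert — (4673) stays prime in O_K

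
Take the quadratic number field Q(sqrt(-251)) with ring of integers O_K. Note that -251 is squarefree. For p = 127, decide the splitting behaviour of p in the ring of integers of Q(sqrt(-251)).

remains prime (inert)

d = -251 ≡ 1 (mod 4), so O_K = ℤ[(1+√-251)/2] and disc(K) = d = -251.
disc(K) = -251 is not divisible by 127; 127 is unramified.
Compute (-251/127) via Euler: 3^((127-1)/2) mod 127 = 126, so (-251/127) = -1.
d is a non-residue mod p, hence 127 remains inert in O_K.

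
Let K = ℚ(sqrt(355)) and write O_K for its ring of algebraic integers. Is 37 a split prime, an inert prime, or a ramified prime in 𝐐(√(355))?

inert — (37) stays prime in O_K

355 mod 4 = 3, hence disc K = 4·355 = 1420 and O_K = ℤ[√355].
37 ∤ 1420, so 37 is unramified.
Compute (355/37) via Euler: 22^((37-1)/2) mod 37 = 36, so (355/37) = -1.
(355/37) = -1, so 37 is inert.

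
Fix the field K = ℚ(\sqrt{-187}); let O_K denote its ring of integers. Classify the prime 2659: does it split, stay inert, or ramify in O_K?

-187 mod 4 = 1, hence disc K = -187 and O_K = ℤ[(1+√-187)/2].
2659 ∤ -187, so 2659 is unramified.
Compute (-187/2659) via Euler: 2472^((2659-1)/2) mod 2659 = 1, so (-187/2659) = 1.
Legendre symbol 1 ⇒ 2659 is split.

splits completely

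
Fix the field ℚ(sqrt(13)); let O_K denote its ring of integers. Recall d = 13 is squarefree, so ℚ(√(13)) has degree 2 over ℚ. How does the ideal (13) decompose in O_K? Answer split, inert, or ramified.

p ramifies

Since 13 ≡ 1 mod 4, the ring of integers is ℤ[(1+√13)/2] with discriminant 13.
disc(K) = 13 = 13·1, so p = 13 is ramified.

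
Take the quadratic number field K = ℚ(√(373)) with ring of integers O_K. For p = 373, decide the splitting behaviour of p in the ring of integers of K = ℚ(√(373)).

ramifies in O_K

373 mod 4 = 1, hence disc K = 373 and O_K = ℤ[(1+√373)/2].
disc(K) = 373 = 373·1, so p = 373 is ramified.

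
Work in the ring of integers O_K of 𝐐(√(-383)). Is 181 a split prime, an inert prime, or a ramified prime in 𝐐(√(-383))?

inert

Since -383 ≡ 1 mod 4, the ring of integers is ℤ[(1+√-383)/2] with discriminant -383.
disc(K) = -383 is not divisible by 181; 181 is unramified.
(-383/181) = 160^90 mod 181 = 180, giving Legendre symbol -1.
(-383/181) = -1, so 181 is inert.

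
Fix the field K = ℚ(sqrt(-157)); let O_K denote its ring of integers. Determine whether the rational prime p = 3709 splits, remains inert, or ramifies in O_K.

-157 mod 4 = 3, hence disc K = 4·(-157) = -628 and O_K = ℤ[√-157].
Since gcd(3709, -628) = 1 the prime 3709 does not ramify.
Euler's criterion: (-157)^1854 mod 3709 = 3708. Thus (-157|3709) = -1.
Legendre symbol -1 ⇒ 3709 is inert.

3709 remains inert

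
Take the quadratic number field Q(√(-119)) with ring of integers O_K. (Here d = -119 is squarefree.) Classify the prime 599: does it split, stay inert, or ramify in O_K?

Since -119 ≡ 1 mod 4, the ring of integers is ℤ[(1+√-119)/2] with discriminant -119.
599 ∤ -119, so 599 is unramified.
(-119/599) = 480^299 mod 599 = 1, giving Legendre symbol 1.
Legendre symbol 1 ⇒ 599 is split.

p splits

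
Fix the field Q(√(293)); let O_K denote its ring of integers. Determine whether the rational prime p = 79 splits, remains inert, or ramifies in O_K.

remains prime (inert)

Since 293 ≡ 1 mod 4, the ring of integers is ℤ[(1+√293)/2] with discriminant 293.
Since gcd(79, 293) = 1 the prime 79 does not ramify.
Legendre symbol by Euler's criterion: (293/79) ≡ 293^39 ≡ 78 (mod 79), i.e. (293/79) = -1.
Legendre symbol -1 ⇒ 79 is inert.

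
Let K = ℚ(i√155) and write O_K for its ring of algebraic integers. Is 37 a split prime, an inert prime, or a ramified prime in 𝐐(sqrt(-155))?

p splits

d = -155 ≡ 1 (mod 4), so O_K = ℤ[(1+√-155)/2] and disc(K) = d = -155.
37 ∤ -155, so 37 is unramified.
Legendre symbol by Euler's criterion: (-155/37) ≡ (-155)^18 ≡ 1 (mod 37), i.e. (-155/37) = 1.
(-155/37) = 1, so 37 splits.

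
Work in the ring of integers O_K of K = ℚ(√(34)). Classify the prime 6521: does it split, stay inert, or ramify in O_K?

d = 34 ≡ 2 (mod 4), so O_K = ℤ[√34] and disc(K) = 4d = 136.
6521 ∤ 136, so 6521 is unramified.
Legendre symbol by Euler's criterion: (34/6521) ≡ 34^3260 ≡ 6520 (mod 6521), i.e. (34/6521) = -1.
d is a non-residue mod p, hence 6521 remains inert in O_K.

inert — (6521) stays prime in O_K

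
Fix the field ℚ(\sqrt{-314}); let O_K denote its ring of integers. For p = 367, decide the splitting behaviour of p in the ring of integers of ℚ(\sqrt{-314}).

367 splits in O_K

-314 mod 4 = 2, hence disc K = 4·(-314) = -1256 and O_K = ℤ[√-314].
disc(K) = -1256 is not divisible by 367; 367 is unramified.
(-314/367) = 53^183 mod 367 = 1, giving Legendre symbol 1.
d is a quadratic residue mod p, hence 367 splits in O_K.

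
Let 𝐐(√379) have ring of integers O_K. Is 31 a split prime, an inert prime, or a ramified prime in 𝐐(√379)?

31 splits in O_K

379 mod 4 = 3, hence disc K = 4·379 = 1516 and O_K = ℤ[√379].
Since gcd(31, 1516) = 1 the prime 31 does not ramify.
Compute (379/31) via Euler: 7^((31-1)/2) mod 31 = 1, so (379/31) = 1.
d is a quadratic residue mod p, hence 31 splits in O_K.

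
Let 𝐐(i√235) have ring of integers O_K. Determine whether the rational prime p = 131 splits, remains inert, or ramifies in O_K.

131 splits in O_K

d = -235 ≡ 1 (mod 4), so O_K = ℤ[(1+√-235)/2] and disc(K) = d = -235.
Since gcd(131, -235) = 1 the prime 131 does not ramify.
Euler's criterion: (-235)^65 mod 131 = 1. Thus (-235|131) = 1.
Legendre symbol 1 ⇒ 131 is split.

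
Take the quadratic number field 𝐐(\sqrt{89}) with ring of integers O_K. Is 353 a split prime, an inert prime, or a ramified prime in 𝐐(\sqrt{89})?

remains prime (inert)

89 mod 4 = 1, hence disc K = 89 and O_K = ℤ[(1+√89)/2].
Since gcd(353, 89) = 1 the prime 353 does not ramify.
Compute (89/353) via Euler: 89^((353-1)/2) mod 353 = 352, so (89/353) = -1.
d is a non-residue mod p, hence 353 remains inert in O_K.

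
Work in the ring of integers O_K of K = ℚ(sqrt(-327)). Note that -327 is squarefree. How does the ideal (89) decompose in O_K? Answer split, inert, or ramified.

89 remains inert

d = -327 ≡ 1 (mod 4), so O_K = ℤ[(1+√-327)/2] and disc(K) = d = -327.
89 ∤ -327, so 89 is unramified.
Legendre symbol by Euler's criterion: (-327/89) ≡ (-327)^44 ≡ 88 (mod 89), i.e. (-327/89) = -1.
(-327/89) = -1, so 89 is inert.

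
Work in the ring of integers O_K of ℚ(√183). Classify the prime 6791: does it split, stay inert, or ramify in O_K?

splits completely

Since 183 ≢ 1 mod 4, the ring of integers is ℤ[√183] with discriminant 4·183 = 732.
6791 ∤ 732, so 6791 is unramified.
Euler's criterion: 183^3395 mod 6791 = 1. Thus (183|6791) = 1.
d is a quadratic residue mod p, hence 6791 splits in O_K.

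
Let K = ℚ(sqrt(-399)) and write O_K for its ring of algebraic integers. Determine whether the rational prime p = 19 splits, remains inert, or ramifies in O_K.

-399 mod 4 = 1, hence disc K = -399 and O_K = ℤ[(1+√-399)/2].
19 divides disc(K) = -399, so 19 ramifies.

ramifies in O_K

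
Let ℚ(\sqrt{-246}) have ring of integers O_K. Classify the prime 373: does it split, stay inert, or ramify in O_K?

d = -246 ≡ 2 (mod 4), so O_K = ℤ[√-246] and disc(K) = 4d = -984.
373 ∤ -984, so 373 is unramified.
Legendre symbol by Euler's criterion: (-246/373) ≡ (-246)^186 ≡ 372 (mod 373), i.e. (-246/373) = -1.
(-246/373) = -1, so 373 is inert.

inert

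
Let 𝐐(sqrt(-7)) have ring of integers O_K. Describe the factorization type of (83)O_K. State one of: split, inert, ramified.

d = -7 ≡ 1 (mod 4), so O_K = ℤ[(1+√-7)/2] and disc(K) = d = -7.
disc(K) = -7 is not divisible by 83; 83 is unramified.
Euler's criterion: (-7)^41 mod 83 = 82. Thus (-7|83) = -1.
d is a non-residue mod p, hence 83 remains inert in O_K.

inert — (83) stays prime in O_K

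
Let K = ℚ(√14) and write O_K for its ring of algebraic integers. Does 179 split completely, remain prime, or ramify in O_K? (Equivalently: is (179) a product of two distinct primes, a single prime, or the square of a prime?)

Since 14 ≢ 1 mod 4, the ring of integers is ℤ[√14] with discriminant 4·14 = 56.
disc(K) = 56 is not divisible by 179; 179 is unramified.
Euler's criterion: 14^89 mod 179 = 1. Thus (14|179) = 1.
d is a quadratic residue mod p, hence 179 splits in O_K.

split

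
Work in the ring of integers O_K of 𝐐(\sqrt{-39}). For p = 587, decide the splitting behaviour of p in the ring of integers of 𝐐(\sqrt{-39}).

Since -39 ≡ 1 mod 4, the ring of integers is ℤ[(1+√-39)/2] with discriminant -39.
587 ∤ -39, so 587 is unramified.
Euler's criterion: (-39)^293 mod 587 = 1. Thus (-39|587) = 1.
d is a quadratic residue mod p, hence 587 splits in O_K.

p splits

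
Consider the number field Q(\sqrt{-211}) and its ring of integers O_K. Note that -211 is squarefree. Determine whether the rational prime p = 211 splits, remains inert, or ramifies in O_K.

-211 mod 4 = 1, hence disc K = -211 and O_K = ℤ[(1+√-211)/2].
disc(K) = -211 = 211·(-1), so p = 211 is ramified.

211 is ramified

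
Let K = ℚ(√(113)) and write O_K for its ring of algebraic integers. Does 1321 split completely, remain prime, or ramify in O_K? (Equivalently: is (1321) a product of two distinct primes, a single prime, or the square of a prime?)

1321 remains inert

113 mod 4 = 1, hence disc K = 113 and O_K = ℤ[(1+√113)/2].
Since gcd(1321, 113) = 1 the prime 1321 does not ramify.
Compute (113/1321) via Euler: 113^((1321-1)/2) mod 1321 = 1320, so (113/1321) = -1.
d is a non-residue mod p, hence 1321 remains inert in O_K.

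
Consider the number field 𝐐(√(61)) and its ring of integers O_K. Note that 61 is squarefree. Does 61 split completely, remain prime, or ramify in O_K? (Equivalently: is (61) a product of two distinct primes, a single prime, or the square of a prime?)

ramified — (61) = 𝔭²

Since 61 ≡ 1 mod 4, the ring of integers is ℤ[(1+√61)/2] with discriminant 61.
Ramification test: 61 | 61. The prime 61 ramifies in K.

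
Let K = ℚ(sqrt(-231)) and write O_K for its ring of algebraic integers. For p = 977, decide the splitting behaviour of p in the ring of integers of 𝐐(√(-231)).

remains prime (inert)

-231 mod 4 = 1, hence disc K = -231 and O_K = ℤ[(1+√-231)/2].
Since gcd(977, -231) = 1 the prime 977 does not ramify.
Euler's criterion: (-231)^488 mod 977 = 976. Thus (-231|977) = -1.
Legendre symbol -1 ⇒ 977 is inert.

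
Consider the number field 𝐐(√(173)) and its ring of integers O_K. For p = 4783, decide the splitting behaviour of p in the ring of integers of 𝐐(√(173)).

d = 173 ≡ 1 (mod 4), so O_K = ℤ[(1+√173)/2] and disc(K) = d = 173.
4783 ∤ 173, so 4783 is unramified.
Legendre symbol by Euler's criterion: (173/4783) ≡ 173^2391 ≡ 4782 (mod 4783), i.e. (173/4783) = -1.
Legendre symbol -1 ⇒ 4783 is inert.

p is inert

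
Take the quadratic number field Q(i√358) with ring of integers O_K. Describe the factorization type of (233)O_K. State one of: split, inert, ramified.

d = -358 ≡ 2 (mod 4), so O_K = ℤ[√-358] and disc(K) = 4d = -1432.
Since gcd(233, -1432) = 1 the prime 233 does not ramify.
Compute (-358/233) via Euler: 108^((233-1)/2) mod 233 = 232, so (-358/233) = -1.
(-358/233) = -1, so 233 is inert.

remains prime (inert)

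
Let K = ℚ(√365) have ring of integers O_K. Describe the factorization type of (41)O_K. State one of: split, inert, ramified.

41 splits in O_K

Since 365 ≡ 1 mod 4, the ring of integers is ℤ[(1+√365)/2] with discriminant 365.
disc(K) = 365 is not divisible by 41; 41 is unramified.
Compute (365/41) via Euler: 37^((41-1)/2) mod 41 = 1, so (365/41) = 1.
(365/41) = 1, so 41 splits.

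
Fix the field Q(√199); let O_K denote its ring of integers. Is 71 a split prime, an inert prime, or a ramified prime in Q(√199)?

199 mod 4 = 3, hence disc K = 4·199 = 796 and O_K = ℤ[√199].
disc(K) = 796 is not divisible by 71; 71 is unramified.
Compute (199/71) via Euler: 57^((71-1)/2) mod 71 = 1, so (199/71) = 1.
Legendre symbol 1 ⇒ 71 is split.

p splits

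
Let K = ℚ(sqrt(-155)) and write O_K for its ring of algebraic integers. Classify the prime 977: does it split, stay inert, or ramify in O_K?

Since -155 ≡ 1 mod 4, the ring of integers is ℤ[(1+√-155)/2] with discriminant -155.
disc(K) = -155 is not divisible by 977; 977 is unramified.
Euler's criterion: (-155)^488 mod 977 = 976. Thus (-155|977) = -1.
(-155/977) = -1, so 977 is inert.

977 remains inert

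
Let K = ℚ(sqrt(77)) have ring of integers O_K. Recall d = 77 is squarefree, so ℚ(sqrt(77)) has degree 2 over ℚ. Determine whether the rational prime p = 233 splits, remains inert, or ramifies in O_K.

233 remains inert

Since 77 ≡ 1 mod 4, the ring of integers is ℤ[(1+√77)/2] with discriminant 77.
233 ∤ 77, so 233 is unramified.
Legendre symbol by Euler's criterion: (77/233) ≡ 77^116 ≡ 232 (mod 233), i.e. (77/233) = -1.
(77/233) = -1, so 233 is inert.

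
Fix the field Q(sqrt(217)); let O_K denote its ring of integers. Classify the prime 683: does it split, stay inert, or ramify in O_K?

split — (683) = 𝔭₁𝔭₂ with 𝔭₁ ≠ 𝔭₂

Since 217 ≡ 1 mod 4, the ring of integers is ℤ[(1+√217)/2] with discriminant 217.
disc(K) = 217 is not divisible by 683; 683 is unramified.
Euler's criterion: 217^341 mod 683 = 1. Thus (217|683) = 1.
d is a quadratic residue mod p, hence 683 splits in O_K.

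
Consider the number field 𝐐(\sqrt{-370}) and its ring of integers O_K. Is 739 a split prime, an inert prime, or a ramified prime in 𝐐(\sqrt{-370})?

d = -370 ≡ 2 (mod 4), so O_K = ℤ[√-370] and disc(K) = 4d = -1480.
739 ∤ -1480, so 739 is unramified.
Legendre symbol by Euler's criterion: (-370/739) ≡ (-370)^369 ≡ 1 (mod 739), i.e. (-370/739) = 1.
Legendre symbol 1 ⇒ 739 is split.

739 splits in O_K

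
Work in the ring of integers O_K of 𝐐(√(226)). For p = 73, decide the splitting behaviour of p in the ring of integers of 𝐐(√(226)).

remains prime (inert)

d = 226 ≡ 2 (mod 4), so O_K = ℤ[√226] and disc(K) = 4d = 904.
Since gcd(73, 904) = 1 the prime 73 does not ramify.
Euler's criterion: 226^36 mod 73 = 72. Thus (226|73) = -1.
Legendre symbol -1 ⇒ 73 is inert.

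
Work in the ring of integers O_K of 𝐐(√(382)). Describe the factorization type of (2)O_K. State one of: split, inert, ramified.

382 mod 4 = 2, hence disc K = 4·382 = 1528 and O_K = ℤ[√382].
disc(K) = 1528 = 2·764, so p = 2 is ramified.

p ramifies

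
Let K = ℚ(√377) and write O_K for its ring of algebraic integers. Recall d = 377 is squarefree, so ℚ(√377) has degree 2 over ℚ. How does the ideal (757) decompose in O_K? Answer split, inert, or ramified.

757 remains inert

d = 377 ≡ 1 (mod 4), so O_K = ℤ[(1+√377)/2] and disc(K) = d = 377.
757 ∤ 377, so 757 is unramified.
Euler's criterion: 377^378 mod 757 = 756. Thus (377|757) = -1.
(377/757) = -1, so 757 is inert.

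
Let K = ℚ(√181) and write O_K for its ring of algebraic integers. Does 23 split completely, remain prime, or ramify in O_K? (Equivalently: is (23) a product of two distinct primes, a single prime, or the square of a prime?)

23 remains inert

d = 181 ≡ 1 (mod 4), so O_K = ℤ[(1+√181)/2] and disc(K) = d = 181.
Since gcd(23, 181) = 1 the prime 23 does not ramify.
Legendre symbol by Euler's criterion: (181/23) ≡ 181^11 ≡ 22 (mod 23), i.e. (181/23) = -1.
(181/23) = -1, so 23 is inert.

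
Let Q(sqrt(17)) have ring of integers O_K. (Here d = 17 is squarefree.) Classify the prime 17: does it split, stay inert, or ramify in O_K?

Since 17 ≡ 1 mod 4, the ring of integers is ℤ[(1+√17)/2] with discriminant 17.
disc(K) = 17 = 17·1, so p = 17 is ramified.

17 is ramified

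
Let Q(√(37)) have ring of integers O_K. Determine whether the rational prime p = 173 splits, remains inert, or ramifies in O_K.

37 mod 4 = 1, hence disc K = 37 and O_K = ℤ[(1+√37)/2].
disc(K) = 37 is not divisible by 173; 173 is unramified.
Euler's criterion: 37^86 mod 173 = 1. Thus (37|173) = 1.
Legendre symbol 1 ⇒ 173 is split.

p splits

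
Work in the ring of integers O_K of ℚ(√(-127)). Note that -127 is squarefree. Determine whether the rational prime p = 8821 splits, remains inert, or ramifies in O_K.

d = -127 ≡ 1 (mod 4), so O_K = ℤ[(1+√-127)/2] and disc(K) = d = -127.
Since gcd(8821, -127) = 1 the prime 8821 does not ramify.
Legendre symbol by Euler's criterion: (-127/8821) ≡ (-127)^4410 ≡ 8820 (mod 8821), i.e. (-127/8821) = -1.
(-127/8821) = -1, so 8821 is inert.

p is inert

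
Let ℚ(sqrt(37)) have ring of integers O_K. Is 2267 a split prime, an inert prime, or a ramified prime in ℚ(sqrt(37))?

splits completely

d = 37 ≡ 1 (mod 4), so O_K = ℤ[(1+√37)/2] and disc(K) = d = 37.
Since gcd(2267, 37) = 1 the prime 2267 does not ramify.
Legendre symbol by Euler's criterion: (37/2267) ≡ 37^1133 ≡ 1 (mod 2267), i.e. (37/2267) = 1.
(37/2267) = 1, so 2267 splits.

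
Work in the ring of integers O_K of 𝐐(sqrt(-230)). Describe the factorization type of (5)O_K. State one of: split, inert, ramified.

ramified — (5) = 𝔭²

-230 mod 4 = 2, hence disc K = 4·(-230) = -920 and O_K = ℤ[√-230].
Ramification test: 5 | -920. The prime 5 ramifies in K.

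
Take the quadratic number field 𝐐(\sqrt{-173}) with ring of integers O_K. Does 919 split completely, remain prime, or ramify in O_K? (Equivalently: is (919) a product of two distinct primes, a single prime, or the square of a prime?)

-173 mod 4 = 3, hence disc K = 4·(-173) = -692 and O_K = ℤ[√-173].
disc(K) = -692 is not divisible by 919; 919 is unramified.
Euler's criterion: (-173)^459 mod 919 = 918. Thus (-173|919) = -1.
(-173/919) = -1, so 919 is inert.

919 remains inert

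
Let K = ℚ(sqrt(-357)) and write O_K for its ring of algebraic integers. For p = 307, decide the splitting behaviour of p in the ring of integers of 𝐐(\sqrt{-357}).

-357 mod 4 = 3, hence disc K = 4·(-357) = -1428 and O_K = ℤ[√-357].
Since gcd(307, -1428) = 1 the prime 307 does not ramify.
(-357/307) = 257^153 mod 307 = 1, giving Legendre symbol 1.
(-357/307) = 1, so 307 splits.

split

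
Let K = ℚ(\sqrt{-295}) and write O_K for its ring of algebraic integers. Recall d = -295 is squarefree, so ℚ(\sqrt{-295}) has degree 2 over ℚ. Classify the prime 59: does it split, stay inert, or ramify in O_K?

ramified

Since -295 ≡ 1 mod 4, the ring of integers is ℤ[(1+√-295)/2] with discriminant -295.
disc(K) = -295 = 59·(-5), so p = 59 is ramified.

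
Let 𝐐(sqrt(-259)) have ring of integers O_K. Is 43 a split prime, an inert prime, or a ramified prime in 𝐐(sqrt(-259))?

p is inert

Since -259 ≡ 1 mod 4, the ring of integers is ℤ[(1+√-259)/2] with discriminant -259.
43 ∤ -259, so 43 is unramified.
Legendre symbol by Euler's criterion: (-259/43) ≡ (-259)^21 ≡ 42 (mod 43), i.e. (-259/43) = -1.
(-259/43) = -1, so 43 is inert.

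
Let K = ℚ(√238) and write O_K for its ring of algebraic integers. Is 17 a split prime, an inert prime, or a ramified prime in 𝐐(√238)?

ramified

Since 238 ≢ 1 mod 4, the ring of integers is ℤ[√238] with discriminant 4·238 = 952.
disc(K) = 952 = 17·56, so p = 17 is ramified.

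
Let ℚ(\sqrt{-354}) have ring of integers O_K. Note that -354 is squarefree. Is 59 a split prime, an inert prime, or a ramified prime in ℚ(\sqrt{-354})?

ramified

-354 mod 4 = 2, hence disc K = 4·(-354) = -1416 and O_K = ℤ[√-354].
Ramification test: 59 | -1416. The prime 59 ramifies in K.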